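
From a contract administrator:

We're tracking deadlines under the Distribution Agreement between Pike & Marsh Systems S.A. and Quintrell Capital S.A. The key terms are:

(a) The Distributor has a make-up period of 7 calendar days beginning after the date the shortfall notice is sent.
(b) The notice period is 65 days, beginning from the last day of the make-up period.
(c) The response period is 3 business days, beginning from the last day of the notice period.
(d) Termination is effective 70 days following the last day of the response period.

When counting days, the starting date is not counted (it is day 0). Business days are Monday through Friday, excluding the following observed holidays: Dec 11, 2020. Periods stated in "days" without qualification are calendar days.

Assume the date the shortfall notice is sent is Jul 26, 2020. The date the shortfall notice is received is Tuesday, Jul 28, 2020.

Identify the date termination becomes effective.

The last day of the make-up period: Jul 26, 2020 + 7 days = Aug 2, 2020.
The last day of the notice period: Aug 2, 2020 + 65 days = Oct 6, 2020.
The last day of the response period: counting 3 business days from Tuesday, Oct 6, 2020 (Oct 7, Oct 8, Oct 9, skipping weekends) reaches Friday, Oct 9, 2020.
Adding 70 calendar days to Oct 9, 2020 gives Dec 18, 2020, which is the date termination becomes effective.

Dec 18, 2020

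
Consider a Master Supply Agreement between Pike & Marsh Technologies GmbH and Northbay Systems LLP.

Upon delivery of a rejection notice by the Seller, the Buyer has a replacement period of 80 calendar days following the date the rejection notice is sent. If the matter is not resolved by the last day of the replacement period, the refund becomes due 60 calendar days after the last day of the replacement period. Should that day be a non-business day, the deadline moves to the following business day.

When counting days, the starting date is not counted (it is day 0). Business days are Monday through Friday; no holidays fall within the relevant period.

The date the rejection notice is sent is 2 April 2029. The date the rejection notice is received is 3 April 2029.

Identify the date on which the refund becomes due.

20 August 2029

Adding 80 calendar days to 2 April 2029 gives 21 June 2029, which is the last day of the replacement period.
The date on which the refund becomes due: 60 calendar days after 21 June 2029 is 20 August 2029. 20 August 2029 is a Monday, so no roll-forward applies.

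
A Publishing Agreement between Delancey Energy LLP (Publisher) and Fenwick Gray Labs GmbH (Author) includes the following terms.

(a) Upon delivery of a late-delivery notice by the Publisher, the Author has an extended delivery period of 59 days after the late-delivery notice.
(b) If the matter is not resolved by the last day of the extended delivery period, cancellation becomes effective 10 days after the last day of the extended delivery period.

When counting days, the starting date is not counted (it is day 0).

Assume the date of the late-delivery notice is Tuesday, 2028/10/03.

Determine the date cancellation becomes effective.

The last day of the extended delivery period: 59 calendar days after 2028/10/03 is 2028/12/01.
Adding 10 calendar days to 2028/12/01 gives 2028/12/11, which is the date cancellation becomes effective.

2028/12/11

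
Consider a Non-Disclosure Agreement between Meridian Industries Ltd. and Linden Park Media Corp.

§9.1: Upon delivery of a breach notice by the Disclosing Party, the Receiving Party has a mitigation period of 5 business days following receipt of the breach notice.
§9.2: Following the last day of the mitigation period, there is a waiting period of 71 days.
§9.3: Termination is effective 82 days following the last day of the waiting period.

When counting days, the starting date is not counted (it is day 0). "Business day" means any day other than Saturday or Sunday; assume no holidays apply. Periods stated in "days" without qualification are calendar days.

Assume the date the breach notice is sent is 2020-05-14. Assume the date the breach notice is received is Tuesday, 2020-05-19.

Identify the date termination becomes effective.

The last day of the mitigation period: 5 business days after Tuesday, 2020-05-19, skipping weekends — May 20, May 21, May 22, May 25, May 26 — lands on Tuesday, 2020-05-26.
Adding 71 calendar days to 2020-05-26 gives 2020-08-05, which is the last day of the waiting period.
The date termination becomes effective: 82 calendar days after 2020-08-05 is 2020-10-26.

2020-10-26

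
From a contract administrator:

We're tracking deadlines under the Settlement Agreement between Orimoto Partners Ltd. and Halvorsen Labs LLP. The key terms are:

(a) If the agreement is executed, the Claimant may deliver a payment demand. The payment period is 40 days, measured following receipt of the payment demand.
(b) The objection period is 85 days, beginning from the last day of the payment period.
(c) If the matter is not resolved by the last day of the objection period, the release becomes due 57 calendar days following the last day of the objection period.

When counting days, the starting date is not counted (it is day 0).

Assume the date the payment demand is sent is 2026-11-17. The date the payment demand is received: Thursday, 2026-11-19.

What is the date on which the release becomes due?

The last day of the payment period: 2026-11-19 + 40 days = 2026-12-29.
The last day of the objection period: 2026-12-29 + 85 days = 2027-03-24.
The date on which the release becomes due: 2027-03-24 + 57 days = 2027-05-20.

2027-05-20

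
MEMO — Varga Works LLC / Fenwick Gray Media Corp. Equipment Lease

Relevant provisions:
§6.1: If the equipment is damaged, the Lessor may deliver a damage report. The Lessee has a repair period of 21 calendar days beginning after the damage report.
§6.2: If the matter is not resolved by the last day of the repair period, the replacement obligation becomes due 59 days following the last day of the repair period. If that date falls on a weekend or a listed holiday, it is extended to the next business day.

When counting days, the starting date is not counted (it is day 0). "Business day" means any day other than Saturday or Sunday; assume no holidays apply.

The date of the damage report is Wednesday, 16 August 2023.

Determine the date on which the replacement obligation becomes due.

Adding 21 calendar days to 16 August 2023 gives 6 September 2023, which is the last day of the repair period.
The date on which the replacement obligation becomes due: 6 September 2023 + 59 days = 4 November 2023. That falls on a Saturday, so it rolls to the next business day, Monday, 6 November 2023.

6 November 2023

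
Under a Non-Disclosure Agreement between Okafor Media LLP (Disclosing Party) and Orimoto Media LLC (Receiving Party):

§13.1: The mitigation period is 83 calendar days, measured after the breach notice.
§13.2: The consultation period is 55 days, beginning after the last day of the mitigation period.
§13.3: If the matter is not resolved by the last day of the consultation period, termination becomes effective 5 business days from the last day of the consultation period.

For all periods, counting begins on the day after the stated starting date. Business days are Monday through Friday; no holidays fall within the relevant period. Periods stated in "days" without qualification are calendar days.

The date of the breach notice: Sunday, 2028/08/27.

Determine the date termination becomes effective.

2029/01/19

The last day of the mitigation period: 2028/08/27 + 83 days = 2028/11/18.
The last day of the consultation period: 55 calendar days after 2028/11/18 is 2029/01/12.
The date termination becomes effective: counting 5 business days from Friday, 2029/01/12 (Jan 15, Jan 16, Jan 17, Jan 18, Jan 19, skipping weekends) reaches Friday, 2029/01/19.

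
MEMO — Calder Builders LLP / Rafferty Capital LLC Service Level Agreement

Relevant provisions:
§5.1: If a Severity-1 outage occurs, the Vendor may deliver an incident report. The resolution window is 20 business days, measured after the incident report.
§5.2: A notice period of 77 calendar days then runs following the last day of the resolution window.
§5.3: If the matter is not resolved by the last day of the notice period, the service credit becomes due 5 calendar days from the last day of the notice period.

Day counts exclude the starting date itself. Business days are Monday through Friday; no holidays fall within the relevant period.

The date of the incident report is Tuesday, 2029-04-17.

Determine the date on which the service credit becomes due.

The last day of the resolution window: counting 20 business days from Tuesday, 2029-04-17 (Apr 18, Apr 19, Apr 20, Apr 23, …, May 11, May 14, May 15, skipping weekends) reaches Tuesday, 2029-05-15.
The last day of the notice period: 2029-05-15 + 77 days = 2029-07-31.
The date on which the service credit becomes due: 2029-07-31 + 5 days = 2029-08-05.

2029-08-05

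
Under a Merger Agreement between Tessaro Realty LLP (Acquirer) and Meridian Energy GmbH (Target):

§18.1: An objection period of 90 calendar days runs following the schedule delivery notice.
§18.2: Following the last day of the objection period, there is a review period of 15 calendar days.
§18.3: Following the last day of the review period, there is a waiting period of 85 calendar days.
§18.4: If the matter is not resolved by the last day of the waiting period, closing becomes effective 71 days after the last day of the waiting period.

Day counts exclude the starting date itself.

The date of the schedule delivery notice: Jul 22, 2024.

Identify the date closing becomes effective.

Adding 90 calendar days to Jul 22, 2024 gives Oct 20, 2024, which is the last day of the objection period.
Adding 15 calendar days to Oct 20, 2024 gives Nov 4, 2024, which is the last day of the review period.
Adding 85 calendar days to Nov 4, 2024 gives Jan 28, 2025, which is the last day of the waiting period.
The date closing becomes effective: Jan 28, 2025 + 71 days = Apr 9, 2025.

Apr 9, 2025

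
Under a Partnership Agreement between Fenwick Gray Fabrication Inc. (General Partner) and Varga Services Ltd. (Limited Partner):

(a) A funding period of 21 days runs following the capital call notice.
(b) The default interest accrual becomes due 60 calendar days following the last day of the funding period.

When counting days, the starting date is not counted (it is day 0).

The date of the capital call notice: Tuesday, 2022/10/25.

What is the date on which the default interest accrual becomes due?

The last day of the funding period: 21 calendar days after 2022/10/25 is 2022/11/15.
The date on which the default interest accrual becomes due: 2022/11/15 + 60 days = 2023/01/14.

2023/01/14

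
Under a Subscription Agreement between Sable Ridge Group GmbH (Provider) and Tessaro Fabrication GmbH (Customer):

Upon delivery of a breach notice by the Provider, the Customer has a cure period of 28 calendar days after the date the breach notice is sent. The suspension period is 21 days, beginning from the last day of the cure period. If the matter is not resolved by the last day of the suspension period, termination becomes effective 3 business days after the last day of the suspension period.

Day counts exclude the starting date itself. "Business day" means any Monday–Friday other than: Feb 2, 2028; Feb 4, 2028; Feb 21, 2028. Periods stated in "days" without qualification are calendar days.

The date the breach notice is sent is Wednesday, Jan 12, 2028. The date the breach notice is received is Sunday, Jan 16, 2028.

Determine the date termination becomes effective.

Mar 6, 2028

Adding 28 calendar days to Jan 12, 2028 gives Feb 9, 2028, which is the last day of the cure period.
Adding 21 calendar days to Feb 9, 2028 gives Mar 1, 2028, which is the last day of the suspension period.
The date termination becomes effective: counting 3 business days from Wednesday, Mar 1, 2028 (Mar 2, Mar 3, Mar 6, skipping weekends) reaches Monday, Mar 6, 2028.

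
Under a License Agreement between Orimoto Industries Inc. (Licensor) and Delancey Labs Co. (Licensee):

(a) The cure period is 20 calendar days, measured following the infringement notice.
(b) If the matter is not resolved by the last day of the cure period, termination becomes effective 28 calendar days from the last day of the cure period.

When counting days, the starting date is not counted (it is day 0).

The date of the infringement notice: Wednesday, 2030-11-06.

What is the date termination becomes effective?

2030-12-24

The last day of the cure period: 2030-11-06 + 20 days = 2030-11-26.
Adding 28 calendar days to 2030-11-26 gives 2030-12-24, which is the date termination becomes effective.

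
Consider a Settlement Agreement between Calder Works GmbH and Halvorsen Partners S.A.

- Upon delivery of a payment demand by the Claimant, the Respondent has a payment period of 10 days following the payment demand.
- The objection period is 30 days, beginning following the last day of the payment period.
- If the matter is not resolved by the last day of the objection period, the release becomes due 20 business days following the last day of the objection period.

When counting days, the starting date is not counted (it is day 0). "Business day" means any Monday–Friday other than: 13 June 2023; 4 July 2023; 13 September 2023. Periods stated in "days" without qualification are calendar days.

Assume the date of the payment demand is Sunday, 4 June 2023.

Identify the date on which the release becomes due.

11 August 2023

The last day of the payment period: 4 June 2023 + 10 days = 14 June 2023.
The last day of the objection period: 30 calendar days after 14 June 2023 is 14 July 2023.
The date on which the release becomes due: counting 20 business days from Friday, 14 July 2023 (Jul 17, Jul 18, Jul 19, Jul 20, …, Aug 9, Aug 10, Aug 11, skipping weekends) reaches Friday, 11 August 2023.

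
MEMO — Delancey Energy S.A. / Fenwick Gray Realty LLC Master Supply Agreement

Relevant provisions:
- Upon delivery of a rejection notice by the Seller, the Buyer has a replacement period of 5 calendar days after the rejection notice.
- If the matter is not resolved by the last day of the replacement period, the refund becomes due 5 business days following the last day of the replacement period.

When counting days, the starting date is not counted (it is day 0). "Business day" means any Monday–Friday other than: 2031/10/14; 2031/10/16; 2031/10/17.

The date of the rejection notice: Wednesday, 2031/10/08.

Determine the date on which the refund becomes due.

The last day of the replacement period: 2031/10/08 + 5 days = 2031/10/13.
The date on which the refund becomes due: counting 5 business days from Monday, 2031/10/13 (Oct 15, Oct 20, Oct 21, Oct 22, Oct 23, skipping weekends and the listed holidays on Oct 14, Oct 16, Oct 17) reaches Thursday, 2031/10/23.

2031/10/23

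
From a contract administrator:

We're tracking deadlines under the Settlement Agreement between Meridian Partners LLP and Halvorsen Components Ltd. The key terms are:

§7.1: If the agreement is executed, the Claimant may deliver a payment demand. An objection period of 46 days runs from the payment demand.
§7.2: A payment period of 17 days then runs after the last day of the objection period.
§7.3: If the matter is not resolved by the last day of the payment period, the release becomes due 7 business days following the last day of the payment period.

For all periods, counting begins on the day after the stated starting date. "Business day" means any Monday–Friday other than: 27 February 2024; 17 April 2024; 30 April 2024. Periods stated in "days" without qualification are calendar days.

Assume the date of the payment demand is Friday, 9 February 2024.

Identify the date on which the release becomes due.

Adding 46 calendar days to 9 February 2024 gives 26 March 2024, which is the last day of the objection period.
Adding 17 calendar days to 26 March 2024 gives 12 April 2024, which is the last day of the payment period.
From Friday, 12 April 2024, 7 business days (Apr 15, Apr 16, Apr 18, Apr 19, Apr 22, Apr 23, Apr 24, skipping weekends and the listed holiday on Apr 17) brings us to Wednesday, 24 April 2024, which is the date on which the release becomes due.

24 April 2024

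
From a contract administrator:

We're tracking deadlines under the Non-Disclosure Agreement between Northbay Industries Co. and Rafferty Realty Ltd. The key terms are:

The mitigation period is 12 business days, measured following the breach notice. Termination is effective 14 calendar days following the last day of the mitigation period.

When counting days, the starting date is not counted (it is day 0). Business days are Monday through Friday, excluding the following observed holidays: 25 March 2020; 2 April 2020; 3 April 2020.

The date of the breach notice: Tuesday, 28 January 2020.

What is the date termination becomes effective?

27 February 2020

From Tuesday, 28 January 2020, 12 business days (Jan 29, Jan 30, Jan 31, Feb 3, …, Feb 11, Feb 12, Feb 13, skipping weekends) brings us to Thursday, 13 February 2020, which is the last day of the mitigation period.
The date termination becomes effective: 14 calendar days after 13 February 2020 is 27 February 2020.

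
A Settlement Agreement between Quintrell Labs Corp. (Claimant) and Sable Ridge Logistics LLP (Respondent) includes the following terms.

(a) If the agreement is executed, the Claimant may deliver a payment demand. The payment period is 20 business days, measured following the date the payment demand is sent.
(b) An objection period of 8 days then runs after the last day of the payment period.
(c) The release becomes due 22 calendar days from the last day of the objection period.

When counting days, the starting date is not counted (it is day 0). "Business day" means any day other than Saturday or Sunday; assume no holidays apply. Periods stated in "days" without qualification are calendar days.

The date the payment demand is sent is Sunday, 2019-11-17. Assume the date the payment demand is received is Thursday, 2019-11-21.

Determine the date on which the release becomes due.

From Sunday, 2019-11-17, 20 business days (Nov 18, Nov 19, Nov 20, Nov 21, …, Dec 11, Dec 12, Dec 13, skipping weekends) brings us to Friday, 2019-12-13, which is the last day of the payment period.
The last day of the objection period: 8 calendar days after 2019-12-13 is 2019-12-21.
Adding 22 calendar days to 2019-12-21 gives 2020-01-12, which is the date on which the release becomes due.

2020-01-12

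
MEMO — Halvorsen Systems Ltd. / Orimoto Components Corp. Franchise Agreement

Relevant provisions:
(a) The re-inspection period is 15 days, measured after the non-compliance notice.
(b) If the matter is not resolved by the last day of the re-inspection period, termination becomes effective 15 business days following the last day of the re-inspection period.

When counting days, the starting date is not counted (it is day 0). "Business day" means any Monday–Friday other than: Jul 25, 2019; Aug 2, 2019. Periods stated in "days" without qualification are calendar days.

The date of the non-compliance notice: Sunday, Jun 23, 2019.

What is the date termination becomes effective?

Adding 15 calendar days to Jun 23, 2019 gives Jul 8, 2019, which is the last day of the re-inspection period.
The date termination becomes effective: counting 15 business days from Monday, Jul 8, 2019 (Jul 9, Jul 10, Jul 11, Jul 12, …, Jul 26, Jul 29, Jul 30, skipping weekends and the listed holiday on Jul 25) reaches Tuesday, Jul 30, 2019.

Jul 30, 2019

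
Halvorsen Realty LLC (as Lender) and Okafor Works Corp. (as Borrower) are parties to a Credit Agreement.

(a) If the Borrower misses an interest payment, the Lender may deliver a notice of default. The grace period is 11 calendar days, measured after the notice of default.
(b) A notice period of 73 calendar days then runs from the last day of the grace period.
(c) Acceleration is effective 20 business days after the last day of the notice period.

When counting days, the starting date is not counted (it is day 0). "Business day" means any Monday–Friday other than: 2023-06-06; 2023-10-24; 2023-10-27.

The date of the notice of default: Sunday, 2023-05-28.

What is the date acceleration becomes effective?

2023-09-15

The last day of the grace period: 11 calendar days after 2023-05-28 is 2023-06-08.
Adding 73 calendar days to 2023-06-08 gives 2023-08-20, which is the last day of the notice period.
From Sunday, 2023-08-20, 20 business days (Aug 21, Aug 22, Aug 23, Aug 24, …, Sep 13, Sep 14, Sep 15, skipping weekends) brings us to Friday, 2023-09-15, which is the date acceleration becomes effective.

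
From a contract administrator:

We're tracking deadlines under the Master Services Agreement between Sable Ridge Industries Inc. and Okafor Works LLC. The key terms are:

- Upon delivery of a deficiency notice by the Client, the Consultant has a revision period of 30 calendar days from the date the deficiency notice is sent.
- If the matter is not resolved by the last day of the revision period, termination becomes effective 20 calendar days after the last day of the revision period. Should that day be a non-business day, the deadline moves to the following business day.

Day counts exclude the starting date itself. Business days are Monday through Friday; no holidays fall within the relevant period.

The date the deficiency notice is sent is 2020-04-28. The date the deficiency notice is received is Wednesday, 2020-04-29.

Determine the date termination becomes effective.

2020-06-17

The last day of the revision period: 30 calendar days after 2020-04-28 is 2020-05-28.
Adding 20 calendar days to 2020-05-28 gives 2020-06-17, which is the date termination becomes effective. 2020-06-17 is a Wednesday, so no roll-forward applies.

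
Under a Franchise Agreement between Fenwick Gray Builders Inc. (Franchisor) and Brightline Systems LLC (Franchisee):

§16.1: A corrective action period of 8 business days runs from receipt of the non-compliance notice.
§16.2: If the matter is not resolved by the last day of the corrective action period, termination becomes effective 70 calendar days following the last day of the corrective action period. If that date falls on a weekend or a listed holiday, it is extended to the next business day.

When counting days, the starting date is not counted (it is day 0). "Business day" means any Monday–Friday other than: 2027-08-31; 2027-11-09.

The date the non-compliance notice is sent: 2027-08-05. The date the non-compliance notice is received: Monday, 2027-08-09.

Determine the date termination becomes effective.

The last day of the corrective action period: counting 8 business days from Monday, 2027-08-09 (Aug 10, Aug 11, Aug 12, Aug 13, Aug 16, Aug 17, Aug 18, Aug 19, skipping weekends) reaches Thursday, 2027-08-19.
The date termination becomes effective: 2027-08-19 + 70 days = 2027-10-28. 2027-10-28 is a Thursday and is not a listed holiday, so no roll-forward applies.

2027-10-28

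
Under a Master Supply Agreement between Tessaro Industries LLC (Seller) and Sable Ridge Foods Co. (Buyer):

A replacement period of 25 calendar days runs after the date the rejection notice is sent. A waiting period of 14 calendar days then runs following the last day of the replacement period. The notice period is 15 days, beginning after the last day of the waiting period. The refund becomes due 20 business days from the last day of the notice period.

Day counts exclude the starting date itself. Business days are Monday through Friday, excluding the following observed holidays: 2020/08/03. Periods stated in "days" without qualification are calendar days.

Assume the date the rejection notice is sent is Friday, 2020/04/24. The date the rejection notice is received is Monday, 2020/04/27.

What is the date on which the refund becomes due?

The last day of the replacement period: 2020/04/24 + 25 days = 2020/05/19.
Adding 14 calendar days to 2020/05/19 gives 2020/06/02, which is the last day of the waiting period.
The last day of the notice period: 15 calendar days after 2020/06/02 is 2020/06/17.
The date on which the refund becomes due: 20 business days after Wednesday, 2020/06/17, skipping weekends — Jun 18, Jun 19, Jun 22, Jun 23, …, Jul 13, Jul 14, Jul 15 — lands on Wednesday, 2020/07/15.

2020/07/15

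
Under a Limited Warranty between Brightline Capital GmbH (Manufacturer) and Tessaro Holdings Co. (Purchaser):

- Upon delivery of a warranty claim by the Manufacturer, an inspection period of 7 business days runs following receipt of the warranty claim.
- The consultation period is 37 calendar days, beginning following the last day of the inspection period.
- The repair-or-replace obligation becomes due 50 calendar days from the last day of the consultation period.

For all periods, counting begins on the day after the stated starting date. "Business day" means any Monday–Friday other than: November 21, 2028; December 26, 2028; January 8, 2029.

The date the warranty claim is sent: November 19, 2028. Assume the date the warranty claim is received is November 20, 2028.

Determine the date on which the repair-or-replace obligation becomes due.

February 25, 2029

The last day of the inspection period: counting 7 business days from Monday, November 20, 2028 (Nov 22, Nov 23, Nov 24, Nov 27, Nov 28, Nov 29, Nov 30, skipping weekends and the listed holiday on Nov 21) reaches Thursday, November 30, 2028.
The last day of the consultation period: November 30, 2028 + 37 days = January 6, 2029.
Adding 50 calendar days to January 6, 2029 gives February 25, 2029, which is the date on which the repair-or-replace obligation becomes due.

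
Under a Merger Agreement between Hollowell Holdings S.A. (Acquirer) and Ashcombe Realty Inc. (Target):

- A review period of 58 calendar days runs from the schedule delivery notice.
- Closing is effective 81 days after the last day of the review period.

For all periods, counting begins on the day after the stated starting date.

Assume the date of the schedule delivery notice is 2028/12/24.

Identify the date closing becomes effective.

2029/05/12

The last day of the review period: 2028/12/24 + 58 days = 2029/02/20.
Adding 81 calendar days to 2029/02/20 gives 2029/05/12, which is the date closing becomes effective.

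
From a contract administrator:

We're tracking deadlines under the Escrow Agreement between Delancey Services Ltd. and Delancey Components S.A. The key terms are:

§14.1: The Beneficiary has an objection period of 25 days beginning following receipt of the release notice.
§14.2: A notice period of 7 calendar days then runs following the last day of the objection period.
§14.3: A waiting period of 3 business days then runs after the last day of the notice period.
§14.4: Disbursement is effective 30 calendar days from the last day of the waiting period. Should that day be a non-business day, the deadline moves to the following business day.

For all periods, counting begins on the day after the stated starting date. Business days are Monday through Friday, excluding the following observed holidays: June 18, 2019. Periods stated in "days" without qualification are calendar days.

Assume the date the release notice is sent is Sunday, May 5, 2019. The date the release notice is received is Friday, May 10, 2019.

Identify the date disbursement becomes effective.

July 15, 2019

Adding 25 calendar days to May 10, 2019 gives June 4, 2019, which is the last day of the objection period.
The last day of the notice period: June 4, 2019 + 7 days = June 11, 2019.
From Tuesday, June 11, 2019, 3 business days (Jun 12, Jun 13, Jun 14, skipping weekends) brings us to Friday, June 14, 2019, which is the last day of the waiting period.
The date disbursement becomes effective: June 14, 2019 + 30 days = July 14, 2019. That falls on a Sunday, so it rolls to the next business day, Monday, July 15, 2019.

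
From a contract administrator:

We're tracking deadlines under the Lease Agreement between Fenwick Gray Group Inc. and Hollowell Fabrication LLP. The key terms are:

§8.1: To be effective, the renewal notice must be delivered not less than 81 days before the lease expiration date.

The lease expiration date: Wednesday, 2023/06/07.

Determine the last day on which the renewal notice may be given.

2023/03/18

Counting back 81 calendar days from 2023/06/07 gives 2023/03/18.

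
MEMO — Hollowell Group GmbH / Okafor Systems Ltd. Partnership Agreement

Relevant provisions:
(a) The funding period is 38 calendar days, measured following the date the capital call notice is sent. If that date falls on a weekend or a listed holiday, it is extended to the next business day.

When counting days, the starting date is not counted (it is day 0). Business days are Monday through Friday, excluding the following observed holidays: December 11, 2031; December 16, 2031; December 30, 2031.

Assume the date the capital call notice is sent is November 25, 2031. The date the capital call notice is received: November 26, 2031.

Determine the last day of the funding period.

The last day of the funding period: November 25, 2031 + 38 days = January 2, 2032. January 2, 2032 is a Friday and is not a listed holiday, so no roll-forward applies.

January 2, 2032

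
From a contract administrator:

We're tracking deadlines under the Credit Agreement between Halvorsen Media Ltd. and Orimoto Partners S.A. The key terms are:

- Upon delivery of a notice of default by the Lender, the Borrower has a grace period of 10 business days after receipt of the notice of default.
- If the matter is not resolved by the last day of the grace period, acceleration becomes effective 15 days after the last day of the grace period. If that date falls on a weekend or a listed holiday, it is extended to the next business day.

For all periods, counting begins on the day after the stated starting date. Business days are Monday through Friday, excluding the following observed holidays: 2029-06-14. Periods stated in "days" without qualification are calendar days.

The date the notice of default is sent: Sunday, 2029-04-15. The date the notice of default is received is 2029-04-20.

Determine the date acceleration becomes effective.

2029-05-21

From Friday, 2029-04-20, 10 business days (Apr 23, Apr 24, Apr 25, Apr 26, Apr 27, Apr 30, May 1, May 2, May 3, May 4, skipping weekends) brings us to Friday, 2029-05-04, which is the last day of the grace period.
Adding 15 calendar days to 2029-05-04 gives 2029-05-19, which is the date acceleration becomes effective. That falls on a Saturday, so it rolls to the next business day, Monday, 2029-05-21.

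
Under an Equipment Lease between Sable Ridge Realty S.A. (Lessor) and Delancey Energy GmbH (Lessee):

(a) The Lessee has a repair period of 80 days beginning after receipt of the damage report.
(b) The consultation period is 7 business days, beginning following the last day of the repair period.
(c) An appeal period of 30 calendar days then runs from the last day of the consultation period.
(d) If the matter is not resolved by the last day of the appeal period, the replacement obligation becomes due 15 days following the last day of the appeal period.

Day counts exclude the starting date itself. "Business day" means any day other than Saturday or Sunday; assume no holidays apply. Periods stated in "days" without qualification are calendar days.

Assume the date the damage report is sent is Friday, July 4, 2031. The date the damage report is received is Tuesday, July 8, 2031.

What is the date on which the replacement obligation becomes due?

November 21, 2031

The last day of the repair period: July 8, 2031 + 80 days = September 26, 2031.
From Friday, September 26, 2031, 7 business days (Sep 29, Sep 30, Oct 1, Oct 2, Oct 3, Oct 6, Oct 7, skipping weekends) brings us to Tuesday, October 7, 2031, which is the last day of the consultation period.
The last day of the appeal period: 30 calendar days after October 7, 2031 is November 6, 2031.
Adding 15 calendar days to November 6, 2031 gives November 21, 2031, which is the date on which the replacement obligation becomes due.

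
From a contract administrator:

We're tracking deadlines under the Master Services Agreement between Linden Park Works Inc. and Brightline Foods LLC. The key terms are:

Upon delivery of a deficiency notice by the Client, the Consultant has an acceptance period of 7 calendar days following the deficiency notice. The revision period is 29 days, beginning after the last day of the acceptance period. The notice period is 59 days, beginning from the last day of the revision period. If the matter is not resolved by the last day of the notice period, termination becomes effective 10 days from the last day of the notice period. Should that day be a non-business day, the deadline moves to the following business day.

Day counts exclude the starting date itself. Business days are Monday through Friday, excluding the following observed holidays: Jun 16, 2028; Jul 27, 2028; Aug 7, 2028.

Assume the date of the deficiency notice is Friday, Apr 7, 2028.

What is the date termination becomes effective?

Jul 21, 2028

Adding 7 calendar days to Apr 7, 2028 gives Apr 14, 2028, which is the last day of the acceptance period.
Adding 29 calendar days to Apr 14, 2028 gives May 13, 2028, which is the last day of the revision period.
The last day of the notice period: May 13, 2028 + 59 days = Jul 11, 2028.
The date termination becomes effective: Jul 11, 2028 + 10 days = Jul 21, 2028. Jul 21, 2028 is a Friday and is not a listed holiday, so no roll-forward applies.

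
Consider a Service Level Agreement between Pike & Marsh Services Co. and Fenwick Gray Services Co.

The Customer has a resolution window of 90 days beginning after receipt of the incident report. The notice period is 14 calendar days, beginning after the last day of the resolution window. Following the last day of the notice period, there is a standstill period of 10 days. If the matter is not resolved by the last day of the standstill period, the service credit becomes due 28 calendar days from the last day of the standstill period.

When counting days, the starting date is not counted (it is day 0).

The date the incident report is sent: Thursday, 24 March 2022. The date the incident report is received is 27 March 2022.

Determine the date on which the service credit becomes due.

16 August 2022

Adding 90 calendar days to 27 March 2022 gives 25 June 2022, which is the last day of the resolution window.
Adding 14 calendar days to 25 June 2022 gives 9 July 2022, which is the last day of the notice period.
Adding 10 calendar days to 9 July 2022 gives 19 July 2022, which is the last day of the standstill period.
The date on which the service credit becomes due: 19 July 2022 + 28 days = 16 August 2022.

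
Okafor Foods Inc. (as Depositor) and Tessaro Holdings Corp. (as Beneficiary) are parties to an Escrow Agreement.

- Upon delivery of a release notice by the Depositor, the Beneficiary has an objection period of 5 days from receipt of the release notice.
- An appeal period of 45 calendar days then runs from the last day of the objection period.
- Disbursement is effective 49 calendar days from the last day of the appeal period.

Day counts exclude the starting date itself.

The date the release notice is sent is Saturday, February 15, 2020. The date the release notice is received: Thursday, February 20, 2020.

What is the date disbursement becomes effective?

May 29, 2020

The last day of the objection period: 5 calendar days after February 20, 2020 is February 25, 2020.
The last day of the appeal period: 45 calendar days after February 25, 2020 is April 10, 2020.
The date disbursement becomes effective: 49 calendar days after April 10, 2020 is May 29, 2020.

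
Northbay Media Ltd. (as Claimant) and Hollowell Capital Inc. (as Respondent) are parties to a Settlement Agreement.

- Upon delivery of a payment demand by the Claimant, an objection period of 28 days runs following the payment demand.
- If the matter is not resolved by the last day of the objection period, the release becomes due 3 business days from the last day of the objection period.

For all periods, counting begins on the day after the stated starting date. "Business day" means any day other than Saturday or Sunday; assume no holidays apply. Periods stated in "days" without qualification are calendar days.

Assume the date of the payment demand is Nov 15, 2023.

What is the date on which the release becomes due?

Dec 18, 2023

Adding 28 calendar days to Nov 15, 2023 gives Dec 13, 2023, which is the last day of the objection period.
The date on which the release becomes due: counting 3 business days from Wednesday, Dec 13, 2023 (Dec 14, Dec 15, Dec 18, skipping weekends) reaches Monday, Dec 18, 2023.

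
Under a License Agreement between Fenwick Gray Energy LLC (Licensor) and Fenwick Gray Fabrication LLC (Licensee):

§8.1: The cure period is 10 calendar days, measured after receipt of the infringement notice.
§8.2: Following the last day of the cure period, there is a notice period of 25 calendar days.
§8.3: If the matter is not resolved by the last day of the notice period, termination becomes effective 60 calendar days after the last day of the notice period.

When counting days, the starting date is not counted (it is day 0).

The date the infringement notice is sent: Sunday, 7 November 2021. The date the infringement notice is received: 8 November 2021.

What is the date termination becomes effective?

11 February 2022

Adding 10 calendar days to 8 November 2021 gives 18 November 2021, which is the last day of the cure period.
Adding 25 calendar days to 18 November 2021 gives 13 December 2021, which is the last day of the notice period.
The date termination becomes effective: 13 December 2021 + 60 days = 11 February 2022.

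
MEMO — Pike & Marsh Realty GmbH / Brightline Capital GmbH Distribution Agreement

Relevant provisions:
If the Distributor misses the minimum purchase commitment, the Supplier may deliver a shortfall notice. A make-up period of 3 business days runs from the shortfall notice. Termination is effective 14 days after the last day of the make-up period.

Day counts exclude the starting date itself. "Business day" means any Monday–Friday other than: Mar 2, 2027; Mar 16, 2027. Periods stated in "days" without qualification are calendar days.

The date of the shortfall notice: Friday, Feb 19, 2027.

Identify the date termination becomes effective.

Mar 10, 2027

The last day of the make-up period: 3 business days after Friday, Feb 19, 2027, skipping weekends — Feb 22, Feb 23, Feb 24 — lands on Wednesday, Feb 24, 2027.
Adding 14 calendar days to Feb 24, 2027 gives Mar 10, 2027, which is the date termination becomes effective.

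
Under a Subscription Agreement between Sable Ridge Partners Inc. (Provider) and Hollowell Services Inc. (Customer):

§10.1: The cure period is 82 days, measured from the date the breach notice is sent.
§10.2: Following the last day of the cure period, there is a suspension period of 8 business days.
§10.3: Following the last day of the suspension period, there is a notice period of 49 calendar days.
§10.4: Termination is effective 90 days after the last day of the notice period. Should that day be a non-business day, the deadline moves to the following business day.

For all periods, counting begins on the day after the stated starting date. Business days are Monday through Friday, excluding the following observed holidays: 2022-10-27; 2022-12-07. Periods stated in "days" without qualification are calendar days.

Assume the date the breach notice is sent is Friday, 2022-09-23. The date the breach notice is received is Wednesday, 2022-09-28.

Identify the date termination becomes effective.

2023-05-15

Adding 82 calendar days to 2022-09-23 gives 2022-12-14, which is the last day of the cure period.
From Wednesday, 2022-12-14, 8 business days (Dec 15, Dec 16, Dec 19, Dec 20, Dec 21, Dec 22, Dec 23, Dec 26, skipping weekends) brings us to Monday, 2022-12-26, which is the last day of the suspension period.
The last day of the notice period: 49 calendar days after 2022-12-26 is 2023-02-13.
The date termination becomes effective: 90 calendar days after 2023-02-13 is 2023-05-14. That falls on a Sunday, so it rolls to the next business day, Monday, 2023-05-15.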